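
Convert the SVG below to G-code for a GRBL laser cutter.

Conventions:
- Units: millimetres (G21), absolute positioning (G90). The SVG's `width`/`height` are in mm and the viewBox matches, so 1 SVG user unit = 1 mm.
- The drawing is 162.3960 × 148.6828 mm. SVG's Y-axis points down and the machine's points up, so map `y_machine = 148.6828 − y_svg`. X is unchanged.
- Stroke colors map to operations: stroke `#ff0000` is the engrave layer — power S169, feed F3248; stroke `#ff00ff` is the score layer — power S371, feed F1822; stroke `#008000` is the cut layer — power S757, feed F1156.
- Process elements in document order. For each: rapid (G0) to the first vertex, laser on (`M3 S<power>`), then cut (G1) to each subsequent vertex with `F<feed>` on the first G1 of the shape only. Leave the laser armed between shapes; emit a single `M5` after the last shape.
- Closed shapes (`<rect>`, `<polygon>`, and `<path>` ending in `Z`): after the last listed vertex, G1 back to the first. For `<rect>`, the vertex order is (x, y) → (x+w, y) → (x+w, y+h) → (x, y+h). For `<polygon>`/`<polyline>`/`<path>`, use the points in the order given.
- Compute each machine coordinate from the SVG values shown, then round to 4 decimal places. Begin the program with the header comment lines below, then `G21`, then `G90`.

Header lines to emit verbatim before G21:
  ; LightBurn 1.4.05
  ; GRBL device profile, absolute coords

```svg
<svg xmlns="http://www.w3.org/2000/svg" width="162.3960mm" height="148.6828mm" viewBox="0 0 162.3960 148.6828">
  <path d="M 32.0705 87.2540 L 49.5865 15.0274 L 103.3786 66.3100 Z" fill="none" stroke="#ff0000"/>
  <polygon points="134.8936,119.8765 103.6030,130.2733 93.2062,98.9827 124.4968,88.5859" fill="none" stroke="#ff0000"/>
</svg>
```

Since the viewBox matches the mm dimensions, user units are millimetres directly. The only transform is the Y-flip y_m = 148.6828 − y_svg.

Shape 1 is a regular polygon drawn with `<path>`. Its stroke #ff0000 means engrave at S169, F3248. After flipping Y the toolpath is (32.0705,61.4288) → (49.5865,133.6554) → (103.3786,82.3728) → (32.0705,61.4288), returning to the start.

Shape 2 is a regular polygon drawn with `<polygon>`. Its stroke #ff0000 means engrave at S169, F3248. After flipping Y the toolpath is (134.8936,28.8063) → (103.6030,18.4095) → (93.2062,49.7001) → (124.4968,60.0969) → (134.8936,28.8063), returning to the start.

; LightBurn 1.4.05
; GRBL device profile, absolute coords
G21
G90
G0 X32.0705 Y61.4288
M3 S169
G1 X49.5865 Y133.6554 F3248
G1 X103.3786 Y82.3728
G1 X32.0705 Y61.4288
G0 X134.8936 Y28.8063
M3 S169
G1 X103.6030 Y18.4095 F3248
G1 X93.2062 Y49.7001
G1 X124.4968 Y60.0969
G1 X134.8936 Y28.8063
M5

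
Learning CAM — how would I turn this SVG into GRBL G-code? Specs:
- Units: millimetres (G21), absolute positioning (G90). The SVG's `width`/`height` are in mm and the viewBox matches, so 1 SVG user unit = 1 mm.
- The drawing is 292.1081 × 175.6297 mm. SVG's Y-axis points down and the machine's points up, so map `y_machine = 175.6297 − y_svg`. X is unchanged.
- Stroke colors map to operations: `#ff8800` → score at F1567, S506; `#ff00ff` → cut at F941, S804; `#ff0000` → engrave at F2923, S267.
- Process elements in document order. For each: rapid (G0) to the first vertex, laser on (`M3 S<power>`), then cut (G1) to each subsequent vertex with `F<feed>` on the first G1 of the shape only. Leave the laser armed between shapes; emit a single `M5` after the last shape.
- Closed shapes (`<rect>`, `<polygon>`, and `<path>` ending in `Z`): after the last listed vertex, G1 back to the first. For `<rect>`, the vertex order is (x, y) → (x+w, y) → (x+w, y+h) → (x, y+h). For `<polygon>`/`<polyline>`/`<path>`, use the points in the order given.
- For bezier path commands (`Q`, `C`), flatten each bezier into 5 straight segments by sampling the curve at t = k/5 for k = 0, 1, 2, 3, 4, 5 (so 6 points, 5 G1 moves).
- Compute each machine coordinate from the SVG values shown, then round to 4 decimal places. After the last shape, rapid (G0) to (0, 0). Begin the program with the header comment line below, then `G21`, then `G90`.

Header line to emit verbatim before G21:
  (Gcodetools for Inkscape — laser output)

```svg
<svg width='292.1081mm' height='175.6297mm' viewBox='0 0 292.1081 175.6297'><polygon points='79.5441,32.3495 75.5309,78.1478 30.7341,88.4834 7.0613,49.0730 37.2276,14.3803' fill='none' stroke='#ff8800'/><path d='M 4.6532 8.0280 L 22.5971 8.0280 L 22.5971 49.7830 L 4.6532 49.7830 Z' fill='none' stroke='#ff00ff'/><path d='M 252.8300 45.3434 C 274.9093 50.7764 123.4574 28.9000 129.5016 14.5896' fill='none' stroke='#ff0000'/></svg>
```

1 u = 1 mm; y_m = 175.6297 − y.

[1] `<polygon>` regular polygon, #ff8800→score S506 F1567: (79.5441,143.2802) → (75.5309,97.4819) → (30.7341,87.1463) → (7.0613,126.5567) → (37.2276,161.2494) → (79.5441,143.2802) (closed)

[2] `<path>` rectangle, #ff00ff→cut S804 F941: (4.6532,167.6017) → (22.5971,167.6017) → (22.5971,125.8467) → (4.6532,125.8467) → (4.6532,167.6017) (closed)

[3] `<path>` cubic bezier, #ff0000→engrave S267 F2923: (252.8300,130.2863) → (247.9021,130.0246) → (217.2159,134.6432) → (176.6609,142.4680) → (142.1264,151.8249) → (129.5016,161.0401)

(Gcodetools for Inkscape — laser output)
G21
G90
G0 X79.5441 Y143.2802
M3 S506
G1 X75.5309 Y97.4819 F1567
G1 X30.7341 Y87.1463
G1 X7.0613 Y126.5567
G1 X37.2276 Y161.2494
G1 X79.5441 Y143.2802
G0 X4.6532 Y167.6017
M3 S804
G1 X22.5971 Y167.6017 F941
G1 X22.5971 Y125.8467
G1 X4.6532 Y125.8467
G1 X4.6532 Y167.6017
G0 X252.8300 Y130.2863
M3 S267
G1 X247.9021 Y130.0246 F2923
G1 X217.2159 Y134.6432
G1 X176.6609 Y142.4680
G1 X142.1264 Y151.8249
G1 X129.5016 Y161.0401
M5
G0 X0.0000 Y0.0000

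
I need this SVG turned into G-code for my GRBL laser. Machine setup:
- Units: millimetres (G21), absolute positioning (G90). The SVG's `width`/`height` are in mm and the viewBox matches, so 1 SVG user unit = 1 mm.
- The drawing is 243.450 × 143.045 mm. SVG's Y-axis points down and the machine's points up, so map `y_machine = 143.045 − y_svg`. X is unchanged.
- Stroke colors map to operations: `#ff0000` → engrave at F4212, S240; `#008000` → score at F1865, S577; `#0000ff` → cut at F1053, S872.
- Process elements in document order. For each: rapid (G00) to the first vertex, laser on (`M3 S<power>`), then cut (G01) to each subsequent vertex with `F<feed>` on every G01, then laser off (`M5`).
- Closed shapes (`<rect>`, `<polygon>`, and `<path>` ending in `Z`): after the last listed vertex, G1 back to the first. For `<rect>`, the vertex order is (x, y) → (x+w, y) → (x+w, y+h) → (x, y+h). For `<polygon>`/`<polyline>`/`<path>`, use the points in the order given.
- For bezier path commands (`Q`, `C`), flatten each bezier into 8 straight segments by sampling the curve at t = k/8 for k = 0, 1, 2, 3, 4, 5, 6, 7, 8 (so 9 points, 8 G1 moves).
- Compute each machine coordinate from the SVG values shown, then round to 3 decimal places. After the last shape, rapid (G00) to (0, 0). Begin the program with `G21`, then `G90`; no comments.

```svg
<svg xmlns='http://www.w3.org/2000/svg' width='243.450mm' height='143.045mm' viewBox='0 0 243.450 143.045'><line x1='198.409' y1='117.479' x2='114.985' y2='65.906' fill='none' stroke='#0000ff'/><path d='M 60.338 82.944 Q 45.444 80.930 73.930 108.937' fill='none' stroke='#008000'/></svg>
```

G21
G90
G00 X198.409 Y25.566
M3 S872
G01 X114.985 Y77.139 F1053
M5
G00 X60.338 Y60.101
M3 S577
G01 X57.292 Y60.135 F1865
G01 X55.602 Y59.232 F1865
G01 X55.268 Y57.390 F1865
G01 X56.289 Y54.610 F1865
G01 X58.666 Y50.892 F1865
G01 X62.398 Y46.235 F1865
G01 X67.486 Y40.641 F1865
G01 X73.930 Y34.108 F1865
M5
G00 X0.000 Y0.000

Since the viewBox matches the mm dimensions, user units are millimetres directly. The only transform is the Y-flip y_m = 143.045 − y_svg.

Shape 1 is a line segment drawn with `<line>`. Its stroke #0000ff means cut at S872, F1053. After flipping Y the toolpath is (198.409,25.566) → (114.985,77.139).

Shape 2 is a quadratic bezier drawn with `<path>`. Its stroke #008000 means score at S577, F1865. After flipping Y the toolpath is (60.338,60.101) → (57.292,60.135) → (55.602,59.232) → (55.268,57.390) → (56.289,54.610) → (58.666,50.892) → (62.398,46.235) → (67.486,40.641) → (73.930,34.108).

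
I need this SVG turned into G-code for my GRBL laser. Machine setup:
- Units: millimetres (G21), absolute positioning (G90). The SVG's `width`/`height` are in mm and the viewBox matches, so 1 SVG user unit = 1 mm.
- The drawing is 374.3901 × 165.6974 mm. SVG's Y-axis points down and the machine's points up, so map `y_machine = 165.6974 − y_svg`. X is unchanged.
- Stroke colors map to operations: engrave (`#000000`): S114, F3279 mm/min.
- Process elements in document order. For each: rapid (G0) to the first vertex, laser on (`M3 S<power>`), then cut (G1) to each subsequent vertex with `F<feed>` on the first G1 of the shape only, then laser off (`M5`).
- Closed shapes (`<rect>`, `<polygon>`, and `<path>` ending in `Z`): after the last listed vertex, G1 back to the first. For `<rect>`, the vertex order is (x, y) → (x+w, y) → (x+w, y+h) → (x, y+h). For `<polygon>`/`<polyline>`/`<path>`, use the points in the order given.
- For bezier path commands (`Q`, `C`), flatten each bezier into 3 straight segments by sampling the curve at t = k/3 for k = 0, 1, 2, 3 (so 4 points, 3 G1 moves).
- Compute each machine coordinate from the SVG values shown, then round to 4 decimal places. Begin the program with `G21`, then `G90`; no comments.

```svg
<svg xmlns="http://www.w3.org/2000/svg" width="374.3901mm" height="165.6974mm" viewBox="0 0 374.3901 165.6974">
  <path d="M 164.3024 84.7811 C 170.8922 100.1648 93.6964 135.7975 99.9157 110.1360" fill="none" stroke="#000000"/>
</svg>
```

1 u = 1 mm; y_m = 165.6974 − y.

[1] `<path>` cubic bezier, #000000→engrave S114 F3279: (164.3024,80.9163) → (149.1563,61.8031) → (115.3088,47.3112) → (99.9157,55.5614)

G21
G90
G0 X164.3024 Y80.9163
M3 S114
G1 X149.1563 Y61.8031 F3279
G1 X115.3088 Y47.3112
G1 X99.9157 Y55.5614
M5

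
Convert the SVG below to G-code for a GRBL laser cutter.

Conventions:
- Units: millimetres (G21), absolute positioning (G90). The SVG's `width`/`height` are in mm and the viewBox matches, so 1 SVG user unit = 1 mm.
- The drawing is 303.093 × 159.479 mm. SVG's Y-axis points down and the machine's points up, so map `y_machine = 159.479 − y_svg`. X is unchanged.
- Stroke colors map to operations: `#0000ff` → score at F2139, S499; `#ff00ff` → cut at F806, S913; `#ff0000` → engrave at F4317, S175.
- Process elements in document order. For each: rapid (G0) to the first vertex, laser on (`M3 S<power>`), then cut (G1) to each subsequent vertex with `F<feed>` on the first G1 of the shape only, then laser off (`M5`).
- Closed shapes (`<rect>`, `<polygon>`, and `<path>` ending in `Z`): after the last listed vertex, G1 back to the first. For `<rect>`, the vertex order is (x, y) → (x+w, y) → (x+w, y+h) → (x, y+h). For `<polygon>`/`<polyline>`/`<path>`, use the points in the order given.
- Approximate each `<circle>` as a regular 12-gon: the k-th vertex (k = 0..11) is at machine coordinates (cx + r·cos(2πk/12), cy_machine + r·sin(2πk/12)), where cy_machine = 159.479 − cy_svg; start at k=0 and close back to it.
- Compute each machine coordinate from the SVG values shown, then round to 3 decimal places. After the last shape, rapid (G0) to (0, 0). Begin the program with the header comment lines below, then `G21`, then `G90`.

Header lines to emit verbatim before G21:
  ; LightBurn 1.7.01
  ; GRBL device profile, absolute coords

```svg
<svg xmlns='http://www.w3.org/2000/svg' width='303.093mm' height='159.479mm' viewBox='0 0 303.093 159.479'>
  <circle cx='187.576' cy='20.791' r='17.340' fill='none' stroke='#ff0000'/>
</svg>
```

; LightBurn 1.7.01
; GRBL device profile, absolute coords
G21
G90
G0 X204.916 Y138.688
M3 S175
G1 X202.593 Y147.358 F4317
G1 X196.246 Y153.705
G1 X187.576 Y156.028
G1 X178.906 Y153.705
G1 X172.559 Y147.358
G1 X170.236 Y138.688
G1 X172.559 Y130.018
G1 X178.906 Y123.671
G1 X187.576 Y121.348
G1 X196.246 Y123.671
G1 X202.593 Y130.018
G1 X204.916 Y138.688
M5
G0 X0.000 Y0.000

viewBox `0 0 303.093 159.479` with mm width/height → 1 unit = 1 mm. Flip: y_m = 159.479 − y_svg.

**Shape 1** — `<circle>` circle, stroke `#ff0000` → engrave (S175, F4317). Machine vertices: (204.916,138.688) → (202.593,147.358) → (196.246,153.705) → (187.576,156.028) → (178.906,153.705) → (172.559,147.358) → (170.236,138.688) → (172.559,130.018) → (178.906,123.671) → (187.576,121.348) → (196.246,123.671) → (202.593,130.018) → (204.916,138.688). Closed: final G1 returns to the first vertex.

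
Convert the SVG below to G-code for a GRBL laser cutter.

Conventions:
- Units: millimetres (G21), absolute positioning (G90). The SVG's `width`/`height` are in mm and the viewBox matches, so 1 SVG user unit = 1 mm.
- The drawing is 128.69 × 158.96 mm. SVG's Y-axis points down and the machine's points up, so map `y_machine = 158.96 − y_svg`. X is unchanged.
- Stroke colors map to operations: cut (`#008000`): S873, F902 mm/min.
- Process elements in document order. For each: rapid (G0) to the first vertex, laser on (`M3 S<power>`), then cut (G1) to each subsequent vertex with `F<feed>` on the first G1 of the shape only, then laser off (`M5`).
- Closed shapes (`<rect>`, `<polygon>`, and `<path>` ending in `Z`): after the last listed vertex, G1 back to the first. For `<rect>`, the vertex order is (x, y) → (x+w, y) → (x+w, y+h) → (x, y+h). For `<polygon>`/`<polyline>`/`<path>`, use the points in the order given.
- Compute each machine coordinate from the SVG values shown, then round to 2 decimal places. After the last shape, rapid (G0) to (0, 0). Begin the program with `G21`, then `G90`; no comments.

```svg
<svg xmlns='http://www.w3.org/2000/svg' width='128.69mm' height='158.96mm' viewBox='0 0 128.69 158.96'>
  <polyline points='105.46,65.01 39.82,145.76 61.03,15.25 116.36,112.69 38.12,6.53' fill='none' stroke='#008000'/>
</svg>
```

G21
G90
G0 X105.46 Y93.95
M3 S873
G1 X39.82 Y13.20 F902
G1 X61.03 Y143.71
G1 X116.36 Y46.27
G1 X38.12 Y152.43
M5
G0 X0.00 Y0.00

Since the viewBox matches the mm dimensions, user units are millimetres directly. The only transform is the Y-flip y_m = 158.96 − y_svg.

Shape 1 is a open polyline drawn with `<polyline>`. Its stroke #008000 means cut at S873, F902. After flipping Y the toolpath is (105.46,93.95) → (39.82,13.20) → (61.03,143.71) → (116.36,46.27) → (38.12,152.43).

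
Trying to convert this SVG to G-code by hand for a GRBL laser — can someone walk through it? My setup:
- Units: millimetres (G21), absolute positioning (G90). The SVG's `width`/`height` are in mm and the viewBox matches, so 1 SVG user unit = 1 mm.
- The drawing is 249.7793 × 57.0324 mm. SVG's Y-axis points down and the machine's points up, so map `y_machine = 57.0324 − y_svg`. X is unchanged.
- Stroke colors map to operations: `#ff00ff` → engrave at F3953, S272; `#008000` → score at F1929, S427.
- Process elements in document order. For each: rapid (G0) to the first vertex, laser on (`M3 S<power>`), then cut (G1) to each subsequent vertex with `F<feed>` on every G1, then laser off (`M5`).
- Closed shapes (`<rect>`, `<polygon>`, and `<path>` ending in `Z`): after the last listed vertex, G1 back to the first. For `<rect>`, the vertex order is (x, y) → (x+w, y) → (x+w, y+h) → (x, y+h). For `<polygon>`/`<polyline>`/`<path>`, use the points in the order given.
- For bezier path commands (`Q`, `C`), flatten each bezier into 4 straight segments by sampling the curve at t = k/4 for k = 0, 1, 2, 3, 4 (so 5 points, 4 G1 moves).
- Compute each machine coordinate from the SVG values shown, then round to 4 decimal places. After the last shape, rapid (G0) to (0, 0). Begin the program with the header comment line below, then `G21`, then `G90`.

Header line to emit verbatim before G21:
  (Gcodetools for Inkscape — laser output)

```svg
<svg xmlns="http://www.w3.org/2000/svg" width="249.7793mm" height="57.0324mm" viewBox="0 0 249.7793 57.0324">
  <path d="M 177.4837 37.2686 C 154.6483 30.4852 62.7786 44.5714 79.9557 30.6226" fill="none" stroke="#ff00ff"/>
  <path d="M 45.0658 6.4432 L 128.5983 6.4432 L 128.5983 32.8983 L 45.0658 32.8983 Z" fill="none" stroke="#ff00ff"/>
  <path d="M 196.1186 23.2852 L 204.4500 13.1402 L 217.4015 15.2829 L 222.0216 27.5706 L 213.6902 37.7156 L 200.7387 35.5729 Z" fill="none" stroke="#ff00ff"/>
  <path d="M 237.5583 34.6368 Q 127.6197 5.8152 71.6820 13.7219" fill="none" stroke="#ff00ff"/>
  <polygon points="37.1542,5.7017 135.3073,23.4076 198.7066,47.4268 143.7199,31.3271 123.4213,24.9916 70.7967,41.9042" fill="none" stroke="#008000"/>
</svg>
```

Since the viewBox matches the mm dimensions, user units are millimetres directly. The only transform is the Y-flip y_m = 57.0324 − y_svg.

Shape 1 is a cubic bezier drawn with `<path>`. Its stroke #ff00ff means engrave at S272, F3953. After flipping Y the toolpath is (177.4837,19.7638) → (150.1957,21.7024) → (113.7150,20.3998) → (84.7366,20.4406) → (79.9557,26.4098).

Shape 2 is a rectangle drawn with `<path>`. Its stroke #ff00ff means engrave at S272, F3953. After flipping Y the toolpath is (45.0658,50.5892) → (128.5983,50.5892) → (128.5983,24.1341) → (45.0658,24.1341) → (45.0658,50.5892), returning to the start.

Shape 3 is a regular polygon drawn with `<path>`. Its stroke #ff00ff means engrave at S272, F3953. After flipping Y the toolpath is (196.1186,33.7472) → (204.4500,43.8922) → (217.4015,41.7495) → (222.0216,29.4618) → (213.6902,19.3168) → (200.7387,21.4595) → (196.1186,33.7472), returning to the start.

Shape 4 is a quadratic bezier drawn with `<path>`. Its stroke #ff00ff means engrave at S272, F3953. After flipping Y the toolpath is (237.5583,22.3956) → (185.9641,34.5109) → (141.1199,42.0351) → (103.0259,44.9683) → (71.6820,43.3105).

Shape 5 is a closed polygon drawn with `<polygon>`. Its stroke #008000 means score at S427, F1929. After flipping Y the toolpath is (37.1542,51.3307) → (135.3073,33.6248) → (198.7066,9.6056) → (143.7199,25.7053) → (123.4213,32.0408) → (70.7967,15.1282) → (37.1542,51.3307), returning to the start.

(Gcodetools for Inkscape — laser output)
G21
G90
G0 X177.4837 Y19.7638
M3 S272
G1 X150.1957 Y21.7024 F3953
G1 X113.7150 Y20.3998 F3953
G1 X84.7366 Y20.4406 F3953
G1 X79.9557 Y26.4098 F3953
M5
G0 X45.0658 Y50.5892
M3 S272
G1 X128.5983 Y50.5892 F3953
G1 X128.5983 Y24.1341 F3953
G1 X45.0658 Y24.1341 F3953
G1 X45.0658 Y50.5892 F3953
M5
G0 X196.1186 Y33.7472
M3 S272
G1 X204.4500 Y43.8922 F3953
G1 X217.4015 Y41.7495 F3953
G1 X222.0216 Y29.4618 F3953
G1 X213.6902 Y19.3168 F3953
G1 X200.7387 Y21.4595 F3953
G1 X196.1186 Y33.7472 F3953
M5
G0 X237.5583 Y22.3956
M3 S272
G1 X185.9641 Y34.5109 F3953
G1 X141.1199 Y42.0351 F3953
G1 X103.0259 Y44.9683 F3953
G1 X71.6820 Y43.3105 F3953
M5
G0 X37.1542 Y51.3307
M3 S427
G1 X135.3073 Y33.6248 F1929
G1 X198.7066 Y9.6056 F1929
G1 X143.7199 Y25.7053 F1929
G1 X123.4213 Y32.0408 F1929
G1 X70.7967 Y15.1282 F1929
G1 X37.1542 Y51.3307 F1929
M5
G0 X0.0000 Y0.0000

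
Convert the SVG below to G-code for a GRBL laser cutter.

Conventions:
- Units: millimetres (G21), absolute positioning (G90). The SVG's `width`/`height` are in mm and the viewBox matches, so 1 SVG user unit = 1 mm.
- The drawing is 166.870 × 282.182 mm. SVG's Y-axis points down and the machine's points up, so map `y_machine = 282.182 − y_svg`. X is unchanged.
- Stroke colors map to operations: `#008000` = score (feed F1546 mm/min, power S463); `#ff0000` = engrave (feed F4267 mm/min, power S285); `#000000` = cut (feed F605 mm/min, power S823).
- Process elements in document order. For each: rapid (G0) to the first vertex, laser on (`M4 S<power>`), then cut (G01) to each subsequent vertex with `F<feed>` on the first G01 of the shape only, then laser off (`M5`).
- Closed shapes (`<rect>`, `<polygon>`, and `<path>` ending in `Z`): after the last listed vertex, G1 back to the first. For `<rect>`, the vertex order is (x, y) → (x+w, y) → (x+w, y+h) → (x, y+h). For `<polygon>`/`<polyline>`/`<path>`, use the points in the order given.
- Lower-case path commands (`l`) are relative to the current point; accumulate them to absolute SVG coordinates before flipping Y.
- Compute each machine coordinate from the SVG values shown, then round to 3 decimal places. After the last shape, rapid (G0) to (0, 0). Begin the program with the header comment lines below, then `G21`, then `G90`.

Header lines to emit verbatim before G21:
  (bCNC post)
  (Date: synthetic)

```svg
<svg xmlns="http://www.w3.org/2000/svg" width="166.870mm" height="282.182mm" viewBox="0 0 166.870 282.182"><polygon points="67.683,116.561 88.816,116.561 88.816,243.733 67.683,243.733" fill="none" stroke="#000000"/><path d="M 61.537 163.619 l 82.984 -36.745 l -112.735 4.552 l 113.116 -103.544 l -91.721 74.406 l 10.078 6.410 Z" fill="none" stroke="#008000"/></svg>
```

(bCNC post)
(Date: synthetic)
G21
G90
G0 X67.683 Y165.621
M4 S823
G01 X88.816 Y165.621 F605
G01 X88.816 Y38.449
G01 X67.683 Y38.449
G01 X67.683 Y165.621
M5
G0 X61.537 Y118.563
M4 S463
G01 X144.521 Y155.308 F1546
G01 X31.786 Y150.756
G01 X144.902 Y254.300
G01 X53.181 Y179.894
G01 X63.259 Y173.484
G01 X61.537 Y118.563
M5
G0 X0.000 Y0.000

Since the viewBox matches the mm dimensions, user units are millimetres directly. The only transform is the Y-flip y_m = 282.182 − y_svg.

Shape 1 is a rectangle drawn with `<polygon>`. Its stroke #000000 means cut at S823, F605. After flipping Y the toolpath is (67.683,165.621) → (88.816,165.621) → (88.816,38.449) → (67.683,38.449) → (67.683,165.621), returning to the start.

Shape 2 is a closed polygon drawn with `<path>`. Its stroke #008000 means score at S463, F1546. After flipping Y the toolpath is (61.537,118.563) → (144.521,155.308) → (31.786,150.756) → (144.902,254.300) → (53.181,179.894) → (63.259,173.484) → (61.537,118.563), returning to the start.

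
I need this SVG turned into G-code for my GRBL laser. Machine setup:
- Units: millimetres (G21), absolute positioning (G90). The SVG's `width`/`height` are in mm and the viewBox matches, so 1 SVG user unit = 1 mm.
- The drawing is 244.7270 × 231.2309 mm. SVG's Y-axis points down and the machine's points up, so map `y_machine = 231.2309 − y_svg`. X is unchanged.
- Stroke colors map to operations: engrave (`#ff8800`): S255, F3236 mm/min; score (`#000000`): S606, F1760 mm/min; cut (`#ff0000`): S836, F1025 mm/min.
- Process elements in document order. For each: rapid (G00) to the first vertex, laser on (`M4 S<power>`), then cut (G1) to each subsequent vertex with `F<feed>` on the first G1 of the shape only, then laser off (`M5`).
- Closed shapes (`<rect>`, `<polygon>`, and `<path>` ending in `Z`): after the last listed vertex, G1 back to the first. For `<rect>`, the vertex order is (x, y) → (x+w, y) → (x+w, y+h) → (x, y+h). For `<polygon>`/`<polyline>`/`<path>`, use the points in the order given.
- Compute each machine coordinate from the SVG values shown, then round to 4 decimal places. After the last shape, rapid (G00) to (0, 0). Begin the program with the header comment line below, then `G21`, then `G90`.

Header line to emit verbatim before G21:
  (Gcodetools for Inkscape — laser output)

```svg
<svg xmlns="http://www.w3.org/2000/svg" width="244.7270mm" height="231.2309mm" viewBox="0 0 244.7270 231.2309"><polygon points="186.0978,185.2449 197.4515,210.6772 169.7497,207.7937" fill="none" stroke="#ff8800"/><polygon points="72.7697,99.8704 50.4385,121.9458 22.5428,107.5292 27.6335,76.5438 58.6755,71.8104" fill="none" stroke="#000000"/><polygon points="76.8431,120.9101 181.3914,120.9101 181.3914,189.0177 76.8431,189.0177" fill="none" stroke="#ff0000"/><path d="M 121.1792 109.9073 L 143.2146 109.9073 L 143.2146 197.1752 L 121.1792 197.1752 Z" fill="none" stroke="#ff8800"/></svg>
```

(Gcodetools for Inkscape — laser output)
G21
G90
G00 X186.0978 Y45.9860
M4 S255
G1 X197.4515 Y20.5537 F3236
G1 X169.7497 Y23.4372
G1 X186.0978 Y45.9860
M5
G00 X72.7697 Y131.3605
M4 S606
G1 X50.4385 Y109.2851 F1760
G1 X22.5428 Y123.7017
G1 X27.6335 Y154.6871
G1 X58.6755 Y159.4205
G1 X72.7697 Y131.3605
M5
G00 X76.8431 Y110.3208
M4 S836
G1 X181.3914 Y110.3208 F1025
G1 X181.3914 Y42.2132
G1 X76.8431 Y42.2132
G1 X76.8431 Y110.3208
M5
G00 X121.1792 Y121.3236
M4 S255
G1 X143.2146 Y121.3236 F3236
G1 X143.2146 Y34.0557
G1 X121.1792 Y34.0557
G1 X121.1792 Y121.3236
M5
G00 X0.0000 Y0.0000

viewBox `0 0 244.7270 231.2309` with mm width/height → 1 unit = 1 mm. Flip: y_m = 231.2309 − y_svg.

**Shape 1** — `<polygon>` regular polygon, stroke `#ff8800` → engrave (S255, F3236). Machine vertices: (186.0978,45.9860) → (197.4515,20.5537) → (169.7497,23.4372) → (186.0978,45.9860). Closed: final G1 returns to the first vertex.

**Shape 2** — `<polygon>` regular polygon, stroke `#000000` → score (S606, F1760). Machine vertices: (72.7697,131.3605) → (50.4385,109.2851) → (22.5428,123.7017) → (27.6335,154.6871) → (58.6755,159.4205) → (72.7697,131.3605). Closed: final G1 returns to the first vertex.

**Shape 3** — `<polygon>` rectangle, stroke `#ff0000` → cut (S836, F1025). Machine vertices: (76.8431,110.3208) → (181.3914,110.3208) → (181.3914,42.2132) → (76.8431,42.2132) → (76.8431,110.3208). Closed: final G1 returns to the first vertex.

**Shape 4** — `<path>` rectangle, stroke `#ff8800` → engrave (S255, F3236). Machine vertices: (121.1792,121.3236) → (143.2146,121.3236) → (143.2146,34.0557) → (121.1792,34.0557) → (121.1792,121.3236). Closed: final G1 returns to the first vertex.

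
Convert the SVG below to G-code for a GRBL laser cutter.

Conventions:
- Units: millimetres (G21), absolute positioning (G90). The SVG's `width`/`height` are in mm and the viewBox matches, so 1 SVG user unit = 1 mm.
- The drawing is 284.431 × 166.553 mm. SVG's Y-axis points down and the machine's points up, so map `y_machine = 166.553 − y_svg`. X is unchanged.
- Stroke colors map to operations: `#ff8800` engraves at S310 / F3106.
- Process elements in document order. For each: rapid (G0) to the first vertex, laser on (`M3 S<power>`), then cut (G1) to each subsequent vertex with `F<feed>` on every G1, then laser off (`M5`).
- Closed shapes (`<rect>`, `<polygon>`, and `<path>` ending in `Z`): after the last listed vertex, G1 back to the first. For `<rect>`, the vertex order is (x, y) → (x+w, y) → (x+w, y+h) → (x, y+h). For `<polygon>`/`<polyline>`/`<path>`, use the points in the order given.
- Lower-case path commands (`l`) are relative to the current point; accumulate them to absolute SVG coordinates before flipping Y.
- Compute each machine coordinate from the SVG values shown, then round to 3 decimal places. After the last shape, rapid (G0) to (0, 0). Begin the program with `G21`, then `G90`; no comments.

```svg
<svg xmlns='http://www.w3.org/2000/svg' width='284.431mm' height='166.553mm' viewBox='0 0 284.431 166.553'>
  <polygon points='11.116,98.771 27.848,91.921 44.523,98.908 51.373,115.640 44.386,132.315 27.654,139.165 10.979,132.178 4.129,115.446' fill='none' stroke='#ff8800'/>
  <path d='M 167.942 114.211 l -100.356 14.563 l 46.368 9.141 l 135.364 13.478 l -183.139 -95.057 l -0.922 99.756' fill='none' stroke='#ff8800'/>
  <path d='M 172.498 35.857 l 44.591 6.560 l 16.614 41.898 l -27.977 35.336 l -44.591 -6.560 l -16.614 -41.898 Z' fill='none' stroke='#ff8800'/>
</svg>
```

G21
G90
G0 X11.116 Y67.782
M3 S310
G1 X27.848 Y74.632 F3106
G1 X44.523 Y67.645 F3106
G1 X51.373 Y50.913 F3106
G1 X44.386 Y34.238 F3106
G1 X27.654 Y27.388 F3106
G1 X10.979 Y34.375 F3106
G1 X4.129 Y51.107 F3106
G1 X11.116 Y67.782 F3106
M5
G0 X167.942 Y52.342
M3 S310
G1 X67.586 Y37.779 F3106
G1 X113.954 Y28.638 F3106
G1 X249.318 Y15.160 F3106
G1 X66.179 Y110.217 F3106
G1 X65.257 Y10.461 F3106
M5
G0 X172.498 Y130.696
M3 S310
G1 X217.089 Y124.136 F3106
G1 X233.703 Y82.238 F3106
G1 X205.726 Y46.902 F3106
G1 X161.135 Y53.462 F3106
G1 X144.521 Y95.360 F3106
G1 X172.498 Y130.696 F3106
M5
G0 X0.000 Y0.000

viewBox `0 0 284.431 166.553` with mm width/height → 1 unit = 1 mm. Flip: y_m = 166.553 − y_svg.

**Shape 1** — `<polygon>` regular polygon, stroke `#ff8800` → engrave (S310, F3106). Machine vertices: (11.116,67.782) → (27.848,74.632) → (44.523,67.645) → (51.373,50.913) → (44.386,34.238) → (27.654,27.388) → (10.979,34.375) → (4.129,51.107) → (11.116,67.782). Closed: final G1 returns to the first vertex.

**Shape 2** — `<path>` open polyline, stroke `#ff8800` → engrave (S310, F3106). Machine vertices: (167.942,52.342) → (67.586,37.779) → (113.954,28.638) → (249.318,15.160) → (66.179,110.217) → (65.257,10.461). Open path.

**Shape 3** — `<path>` regular polygon, stroke `#ff8800` → engrave (S310, F3106). Machine vertices: (172.498,130.696) → (217.089,124.136) → (233.703,82.238) → (205.726,46.902) → (161.135,53.462) → (144.521,95.360) → (172.498,130.696). Closed: final G1 returns to the first vertex.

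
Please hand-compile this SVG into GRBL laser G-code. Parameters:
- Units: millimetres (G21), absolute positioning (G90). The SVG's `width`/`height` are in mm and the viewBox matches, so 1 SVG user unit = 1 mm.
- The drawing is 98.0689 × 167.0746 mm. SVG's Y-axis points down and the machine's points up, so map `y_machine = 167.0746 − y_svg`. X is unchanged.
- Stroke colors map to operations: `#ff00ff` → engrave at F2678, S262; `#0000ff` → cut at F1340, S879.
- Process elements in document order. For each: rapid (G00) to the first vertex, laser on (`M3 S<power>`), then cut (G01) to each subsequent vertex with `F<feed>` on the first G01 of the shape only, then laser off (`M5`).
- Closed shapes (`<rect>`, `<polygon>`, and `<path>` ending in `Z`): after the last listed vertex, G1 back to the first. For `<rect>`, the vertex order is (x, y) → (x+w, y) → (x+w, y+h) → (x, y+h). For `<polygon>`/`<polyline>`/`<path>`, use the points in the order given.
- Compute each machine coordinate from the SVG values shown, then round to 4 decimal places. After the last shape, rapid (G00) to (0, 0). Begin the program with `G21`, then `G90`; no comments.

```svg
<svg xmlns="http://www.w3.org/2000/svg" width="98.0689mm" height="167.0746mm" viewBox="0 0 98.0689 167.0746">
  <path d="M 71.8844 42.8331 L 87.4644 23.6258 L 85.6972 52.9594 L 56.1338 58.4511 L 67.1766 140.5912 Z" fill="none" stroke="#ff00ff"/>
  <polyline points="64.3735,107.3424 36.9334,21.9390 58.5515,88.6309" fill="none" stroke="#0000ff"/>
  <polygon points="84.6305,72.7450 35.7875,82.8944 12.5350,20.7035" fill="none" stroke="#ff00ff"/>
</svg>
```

G21
G90
G00 X71.8844 Y124.2415
M3 S262
G01 X87.4644 Y143.4488 F2678
G01 X85.6972 Y114.1152
G01 X56.1338 Y108.6235
G01 X67.1766 Y26.4834
G01 X71.8844 Y124.2415
M5
G00 X64.3735 Y59.7322
M3 S879
G01 X36.9334 Y145.1356 F1340
G01 X58.5515 Y78.4437
M5
G00 X84.6305 Y94.3296
M3 S262
G01 X35.7875 Y84.1802 F2678
G01 X12.5350 Y146.3711
G01 X84.6305 Y94.3296
M5
G00 X0.0000 Y0.0000

1 u = 1 mm; y_m = 167.0746 − y.

[1] `<path>` closed polygon, #ff00ff→engrave S262 F2678: (71.8844,124.2415) → (87.4644,143.4488) → (85.6972,114.1152) → (56.1338,108.6235) → (67.1766,26.4834) → (71.8844,124.2415) (closed)

[2] `<polyline>` open polyline, #0000ff→cut S879 F1340: (64.3735,59.7322) → (36.9334,145.1356) → (58.5515,78.4437)

[3] `<polygon>` closed polygon, #ff00ff→engrave S262 F2678: (84.6305,94.3296) → (35.7875,84.1802) → (12.5350,146.3711) → (84.6305,94.3296) (closed)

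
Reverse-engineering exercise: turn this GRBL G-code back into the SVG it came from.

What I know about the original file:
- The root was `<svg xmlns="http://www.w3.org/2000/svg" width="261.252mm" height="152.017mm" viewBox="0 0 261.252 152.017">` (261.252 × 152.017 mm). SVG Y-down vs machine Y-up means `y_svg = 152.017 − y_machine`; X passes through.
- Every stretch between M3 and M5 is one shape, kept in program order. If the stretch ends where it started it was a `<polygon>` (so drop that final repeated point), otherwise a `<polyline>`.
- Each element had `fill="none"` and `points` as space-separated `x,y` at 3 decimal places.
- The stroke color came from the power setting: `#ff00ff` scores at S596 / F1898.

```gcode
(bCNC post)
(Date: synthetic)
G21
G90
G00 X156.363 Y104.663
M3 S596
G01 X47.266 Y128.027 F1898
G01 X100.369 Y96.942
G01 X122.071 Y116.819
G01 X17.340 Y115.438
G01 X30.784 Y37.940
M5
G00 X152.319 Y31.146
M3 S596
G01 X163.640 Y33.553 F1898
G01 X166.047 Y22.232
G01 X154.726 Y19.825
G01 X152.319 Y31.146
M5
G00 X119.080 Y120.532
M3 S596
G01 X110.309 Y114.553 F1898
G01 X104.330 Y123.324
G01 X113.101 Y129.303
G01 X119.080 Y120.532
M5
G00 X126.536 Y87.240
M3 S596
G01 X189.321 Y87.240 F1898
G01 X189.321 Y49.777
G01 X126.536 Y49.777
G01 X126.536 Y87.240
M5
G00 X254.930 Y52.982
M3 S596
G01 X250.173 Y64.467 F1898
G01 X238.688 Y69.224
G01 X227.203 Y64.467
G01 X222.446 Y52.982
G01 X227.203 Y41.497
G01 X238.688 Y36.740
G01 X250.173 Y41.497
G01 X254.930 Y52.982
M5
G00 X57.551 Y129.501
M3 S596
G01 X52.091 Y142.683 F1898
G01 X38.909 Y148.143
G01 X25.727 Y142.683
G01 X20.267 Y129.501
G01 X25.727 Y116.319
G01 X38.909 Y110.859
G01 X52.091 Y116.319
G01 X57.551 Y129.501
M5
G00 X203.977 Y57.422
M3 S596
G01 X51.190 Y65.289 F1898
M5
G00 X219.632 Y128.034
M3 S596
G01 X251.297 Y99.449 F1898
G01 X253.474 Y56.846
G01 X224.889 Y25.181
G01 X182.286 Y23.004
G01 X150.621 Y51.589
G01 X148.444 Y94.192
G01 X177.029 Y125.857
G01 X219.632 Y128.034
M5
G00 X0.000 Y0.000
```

<svg xmlns="http://www.w3.org/2000/svg" width="261.252mm" height="152.017mm" viewBox="0 0 261.252 152.017">
  <polyline points="156.363,47.354 47.266,23.990 100.369,55.075 122.071,35.198 17.340,36.579 30.784,114.077" fill="none" stroke="#ff00ff"/>
  <polygon points="152.319,120.871 163.640,118.464 166.047,129.785 154.726,132.192" fill="none" stroke="#ff00ff"/>
  <polygon points="119.080,31.485 110.309,37.464 104.330,28.693 113.101,22.714" fill="none" stroke="#ff00ff"/>
  <polygon points="126.536,64.777 189.321,64.777 189.321,102.240 126.536,102.240" fill="none" stroke="#ff00ff"/>
  <polygon points="254.930,99.035 250.173,87.550 238.688,82.793 227.203,87.550 222.446,99.035 227.203,110.520 238.688,115.277 250.173,110.520" fill="none" stroke="#ff00ff"/>
  <polygon points="57.551,22.516 52.091,9.334 38.909,3.874 25.727,9.334 20.267,22.516 25.727,35.698 38.909,41.158 52.091,35.698" fill="none" stroke="#ff00ff"/>
  <polyline points="203.977,94.595 51.190,86.728" fill="none" stroke="#ff00ff"/>
  <polygon points="219.632,23.983 251.297,52.568 253.474,95.171 224.889,126.836 182.286,129.013 150.621,100.428 148.444,57.825 177.029,26.160" fill="none" stroke="#ff00ff"/>
</svg>

Each laser-on run becomes one SVG element. Flip Y back into SVG space with y_svg = 152.017 − y_machine. Every run uses S596, so all elements get stroke `#ff00ff` (score).

Run 1: The run is open, so emit a `<polyline>` with points (Y-flipped): 156.363,47.354 47.266,23.990 100.369,55.075 122.071,35.198 17.340,36.579 30.784,114.077.

Run 2: The run returns to its start, so emit a `<polygon>` with points (Y-flipped): 152.319,120.871 163.640,118.464 166.047,129.785 154.726,132.192.

Run 3: The run returns to its start, so emit a `<polygon>` with points (Y-flipped): 119.080,31.485 110.309,37.464 104.330,28.693 113.101,22.714.

Run 4: The run returns to its start, so emit a `<polygon>` with points (Y-flipped): 126.536,64.777 189.321,64.777 189.321,102.240 126.536,102.240.

Run 5: The run returns to its start, so emit a `<polygon>` with points (Y-flipped): 254.930,99.035 250.173,87.550 238.688,82.793 227.203,87.550 222.446,99.035 227.203,110.520 238.688,115.277 250.173,110.520.

Run 6: The run returns to its start, so emit a `<polygon>` with points (Y-flipped): 57.551,22.516 52.091,9.334 38.909,3.874 25.727,9.334 20.267,22.516 25.727,35.698 38.909,41.158 52.091,35.698.

Run 7: The run is open, so emit a `<polyline>` with points (Y-flipped): 203.977,94.595 51.190,86.728.

Run 8: The run returns to its start, so emit a `<polygon>` with points (Y-flipped): 219.632,23.983 251.297,52.568 253.474,95.171 224.889,126.836 182.286,129.013 150.621,100.428 148.444,57.825 177.029,26.160.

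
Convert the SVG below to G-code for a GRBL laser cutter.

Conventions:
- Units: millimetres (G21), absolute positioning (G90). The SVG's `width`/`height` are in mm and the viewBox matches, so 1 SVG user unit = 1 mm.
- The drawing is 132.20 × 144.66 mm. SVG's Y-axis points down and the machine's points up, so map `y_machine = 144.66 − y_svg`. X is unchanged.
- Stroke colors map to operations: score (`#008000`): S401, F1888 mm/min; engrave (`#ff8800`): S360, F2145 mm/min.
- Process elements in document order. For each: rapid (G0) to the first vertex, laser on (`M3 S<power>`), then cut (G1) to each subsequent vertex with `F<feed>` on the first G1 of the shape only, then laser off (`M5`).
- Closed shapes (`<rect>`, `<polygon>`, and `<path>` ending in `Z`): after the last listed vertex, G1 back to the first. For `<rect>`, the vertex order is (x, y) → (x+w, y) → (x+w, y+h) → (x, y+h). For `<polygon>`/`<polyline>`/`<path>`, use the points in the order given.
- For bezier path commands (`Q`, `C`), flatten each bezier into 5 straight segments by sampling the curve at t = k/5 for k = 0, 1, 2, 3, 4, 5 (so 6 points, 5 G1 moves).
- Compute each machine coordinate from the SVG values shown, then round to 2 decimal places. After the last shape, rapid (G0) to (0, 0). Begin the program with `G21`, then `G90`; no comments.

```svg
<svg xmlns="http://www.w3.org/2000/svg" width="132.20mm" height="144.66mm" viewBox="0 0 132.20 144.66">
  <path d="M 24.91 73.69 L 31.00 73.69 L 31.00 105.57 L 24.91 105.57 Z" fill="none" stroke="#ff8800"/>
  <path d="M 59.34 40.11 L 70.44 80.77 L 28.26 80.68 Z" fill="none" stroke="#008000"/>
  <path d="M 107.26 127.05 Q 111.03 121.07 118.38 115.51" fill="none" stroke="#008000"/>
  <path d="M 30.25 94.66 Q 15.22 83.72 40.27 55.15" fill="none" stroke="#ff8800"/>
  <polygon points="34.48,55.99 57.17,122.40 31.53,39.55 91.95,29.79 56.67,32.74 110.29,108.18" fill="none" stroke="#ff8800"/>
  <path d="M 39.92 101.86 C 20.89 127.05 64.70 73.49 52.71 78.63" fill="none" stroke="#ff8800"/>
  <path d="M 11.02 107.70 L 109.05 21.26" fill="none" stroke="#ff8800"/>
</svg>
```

viewBox `0 0 132.20 144.66` with mm width/height → 1 unit = 1 mm. Flip: y_m = 144.66 − y_svg.

**Shape 1** — `<path>` rectangle, stroke `#ff8800` → engrave (S360, F2145). Machine vertices: (24.91,70.97) → (31.00,70.97) → (31.00,39.09) → (24.91,39.09) → (24.91,70.97). Closed: final G1 returns to the first vertex.

**Shape 2** — `<path>` closed polygon, stroke `#008000` → score (S401, F1888). Machine vertices: (59.34,104.55) → (70.44,63.89) → (28.26,63.98) → (59.34,104.55). Closed: final G1 returns to the first vertex.

**Shape 3** — `<path>` quadratic bezier, stroke `#008000` → score (S401, F1888). Control points (SVG): P0=(107.26,127.05), P1=(111.03,121.07), P2=(118.38,115.51); sampled at t=k/5. Machine vertices: (107.26,17.61) → (108.91,19.99) → (110.85,22.33) → (113.07,24.63) → (115.58,26.91) → (118.38,29.15). Open path.

**Shape 4** — `<path>` quadratic bezier, stroke `#ff8800` → engrave (S360, F2145). Control points (SVG): P0=(30.25,94.66), P1=(15.22,83.72), P2=(40.27,55.15); sampled at t=k/5. Machine vertices: (30.25,50.00) → (25.84,55.08) → (24.64,61.57) → (26.64,69.47) → (31.85,78.79) → (40.27,89.51). Open path.

**Shape 5** — `<polygon>` closed polygon, stroke `#ff8800` → engrave (S360, F2145). Machine vertices: (34.48,88.67) → (57.17,22.26) → (31.53,105.11) → (91.95,114.87) → (56.67,111.92) → (110.29,36.48) → (34.48,88.67). Closed: final G1 returns to the first vertex.

**Shape 6** — `<path>` cubic bezier, stroke `#ff8800` → engrave (S360, F2145). Control points (SVG): P0=(39.92,101.86), P1=(20.89,127.05), P2=(64.70,73.49), P3=(52.71,78.63); sampled at t=k/5. Machine vertices: (39.92,42.80) → (35.09,36.04) → (39.65,41.58) → (47.91,52.82) → (54.16,63.17) → (52.71,66.03). Open path.

**Shape 7** — `<path>` line segment, stroke `#ff8800` → engrave (S360, F2145). Machine vertices: (11.02,36.96) → (109.05,123.40). Open path.

G21
G90
G0 X24.91 Y70.97
M3 S360
G1 X31.00 Y70.97 F2145
G1 X31.00 Y39.09
G1 X24.91 Y39.09
G1 X24.91 Y70.97
M5
G0 X59.34 Y104.55
M3 S401
G1 X70.44 Y63.89 F1888
G1 X28.26 Y63.98
G1 X59.34 Y104.55
M5
G0 X107.26 Y17.61
M3 S401
G1 X108.91 Y19.99 F1888
G1 X110.85 Y22.33
G1 X113.07 Y24.63
G1 X115.58 Y26.91
G1 X118.38 Y29.15
M5
G0 X30.25 Y50.00
M3 S360
G1 X25.84 Y55.08 F2145
G1 X24.64 Y61.57
G1 X26.64 Y69.47
G1 X31.85 Y78.79
G1 X40.27 Y89.51
M5
G0 X34.48 Y88.67
M3 S360
G1 X57.17 Y22.26 F2145
G1 X31.53 Y105.11
G1 X91.95 Y114.87
G1 X56.67 Y111.92
G1 X110.29 Y36.48
G1 X34.48 Y88.67
M5
G0 X39.92 Y42.80
M3 S360
G1 X35.09 Y36.04 F2145
G1 X39.65 Y41.58
G1 X47.91 Y52.82
G1 X54.16 Y63.17
G1 X52.71 Y66.03
M5
G0 X11.02 Y36.96
M3 S360
G1 X109.05 Y123.40 F2145
M5
G0 X0.00 Y0.00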